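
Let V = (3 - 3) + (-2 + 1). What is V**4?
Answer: 1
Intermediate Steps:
V = -1 (V = 0 - 1 = -1)
V**4 = (-1)**4 = 1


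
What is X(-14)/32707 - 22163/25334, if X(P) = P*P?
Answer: -719919777/828599138 ≈ -0.86884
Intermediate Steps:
X(P) = P²
X(-14)/32707 - 22163/25334 = (-14)²/32707 - 22163/25334 = 196*(1/32707) - 22163*1/25334 = 196/32707 - 22163/25334 = -719919777/828599138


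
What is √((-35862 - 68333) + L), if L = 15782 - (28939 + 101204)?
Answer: 6*I*√6071 ≈ 467.5*I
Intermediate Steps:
L = -114361 (L = 15782 - 1*130143 = 15782 - 130143 = -114361)
√((-35862 - 68333) + L) = √((-35862 - 68333) - 114361) = √(-104195 - 114361) = √(-218556) = 6*I*√6071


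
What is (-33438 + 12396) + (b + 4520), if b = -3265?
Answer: -19787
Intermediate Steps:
(-33438 + 12396) + (b + 4520) = (-33438 + 12396) + (-3265 + 4520) = -21042 + 1255 = -19787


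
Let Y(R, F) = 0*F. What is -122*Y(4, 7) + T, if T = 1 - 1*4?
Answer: -3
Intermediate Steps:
Y(R, F) = 0
T = -3 (T = 1 - 4 = -3)
-122*Y(4, 7) + T = -122*0 - 3 = 0 - 3 = -3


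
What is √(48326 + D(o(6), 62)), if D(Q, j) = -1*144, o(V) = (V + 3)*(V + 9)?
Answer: √48182 ≈ 219.50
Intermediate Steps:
o(V) = (3 + V)*(9 + V)
D(Q, j) = -144
√(48326 + D(o(6), 62)) = √(48326 - 144) = √48182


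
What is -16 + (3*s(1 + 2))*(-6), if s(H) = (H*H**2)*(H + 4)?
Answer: -3418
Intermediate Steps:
s(H) = H**3*(4 + H)
-16 + (3*s(1 + 2))*(-6) = -16 + (3*((1 + 2)**3*(4 + (1 + 2))))*(-6) = -16 + (3*(3**3*(4 + 3)))*(-6) = -16 + (3*(27*7))*(-6) = -16 + (3*189)*(-6) = -16 + 567*(-6) = -16 - 3402 = -3418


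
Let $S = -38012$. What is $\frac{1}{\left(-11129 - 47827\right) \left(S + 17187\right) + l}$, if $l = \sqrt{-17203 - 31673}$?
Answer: $\frac{102313225}{125615952118811573} - \frac{i \sqrt{12219}}{753695712712869438} \approx 8.1449 \cdot 10^{-10} - 1.4666 \cdot 10^{-16} i$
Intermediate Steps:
$l = 2 i \sqrt{12219}$ ($l = \sqrt{-48876} = 2 i \sqrt{12219} \approx 221.08 i$)
$\frac{1}{\left(-11129 - 47827\right) \left(S + 17187\right) + l} = \frac{1}{\left(-11129 - 47827\right) \left(-38012 + 17187\right) + 2 i \sqrt{12219}} = \frac{1}{\left(-58956\right) \left(-20825\right) + 2 i \sqrt{12219}} = \frac{1}{1227758700 + 2 i \sqrt{12219}}$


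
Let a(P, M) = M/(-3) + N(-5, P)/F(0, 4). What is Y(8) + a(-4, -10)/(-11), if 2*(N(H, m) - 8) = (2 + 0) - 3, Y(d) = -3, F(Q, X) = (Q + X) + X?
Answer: -1789/528 ≈ -3.3883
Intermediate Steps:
F(Q, X) = Q + 2*X
N(H, m) = 15/2 (N(H, m) = 8 + ((2 + 0) - 3)/2 = 8 + (2 - 3)/2 = 8 + (½)*(-1) = 8 - ½ = 15/2)
a(P, M) = 15/16 - M/3 (a(P, M) = M/(-3) + 15/(2*(0 + 2*4)) = M*(-⅓) + 15/(2*(0 + 8)) = -M/3 + (15/2)/8 = -M/3 + (15/2)*(⅛) = -M/3 + 15/16 = 15/16 - M/3)
Y(8) + a(-4, -10)/(-11) = -3 + (15/16 - ⅓*(-10))/(-11) = -3 + (15/16 + 10/3)*(-1/11) = -3 + (205/48)*(-1/11) = -3 - 205/528 = -1789/528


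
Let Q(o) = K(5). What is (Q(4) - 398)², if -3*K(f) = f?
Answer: 1437601/9 ≈ 1.5973e+5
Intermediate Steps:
K(f) = -f/3
Q(o) = -5/3 (Q(o) = -⅓*5 = -5/3)
(Q(4) - 398)² = (-5/3 - 398)² = (-1199/3)² = 1437601/9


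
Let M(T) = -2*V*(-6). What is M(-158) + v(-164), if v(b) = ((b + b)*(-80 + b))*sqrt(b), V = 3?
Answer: 36 + 160064*I*sqrt(41) ≈ 36.0 + 1.0249e+6*I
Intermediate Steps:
M(T) = 36 (M(T) = -2*3*(-6) = -6*(-6) = 36)
v(b) = 2*b**(3/2)*(-80 + b) (v(b) = ((2*b)*(-80 + b))*sqrt(b) = (2*b*(-80 + b))*sqrt(b) = 2*b**(3/2)*(-80 + b))
M(-158) + v(-164) = 36 + 2*(-164)**(3/2)*(-80 - 164) = 36 + 2*(-328*I*sqrt(41))*(-244) = 36 + 160064*I*sqrt(41)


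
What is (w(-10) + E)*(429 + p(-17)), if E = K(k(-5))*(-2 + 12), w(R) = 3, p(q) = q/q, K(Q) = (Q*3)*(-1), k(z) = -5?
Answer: 65790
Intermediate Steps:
K(Q) = -3*Q (K(Q) = (3*Q)*(-1) = -3*Q)
p(q) = 1
E = 150 (E = (-3*(-5))*(-2 + 12) = 15*10 = 150)
(w(-10) + E)*(429 + p(-17)) = (3 + 150)*(429 + 1) = 153*430 = 65790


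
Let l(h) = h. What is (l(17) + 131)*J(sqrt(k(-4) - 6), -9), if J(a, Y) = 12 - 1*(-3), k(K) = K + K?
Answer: 2220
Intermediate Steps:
k(K) = 2*K
J(a, Y) = 15 (J(a, Y) = 12 + 3 = 15)
(l(17) + 131)*J(sqrt(k(-4) - 6), -9) = (17 + 131)*15 = 148*15 = 2220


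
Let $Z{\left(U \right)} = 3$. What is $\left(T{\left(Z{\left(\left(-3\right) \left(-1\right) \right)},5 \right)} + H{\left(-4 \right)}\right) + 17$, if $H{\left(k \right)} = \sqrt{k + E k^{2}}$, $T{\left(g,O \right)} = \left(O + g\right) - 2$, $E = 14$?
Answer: $23 + 2 \sqrt{55} \approx 37.832$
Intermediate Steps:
$T{\left(g,O \right)} = -2 + O + g$
$H{\left(k \right)} = \sqrt{k + 14 k^{2}}$
$\left(T{\left(Z{\left(\left(-3\right) \left(-1\right) \right)},5 \right)} + H{\left(-4 \right)}\right) + 17 = \left(\left(-2 + 5 + 3\right) + \sqrt{- 4 \left(1 + 14 \left(-4\right)\right)}\right) + 17 = \left(6 + \sqrt{- 4 \left(1 - 56\right)}\right) + 17 = \left(6 + \sqrt{\left(-4\right) \left(-55\right)}\right) + 17 = \left(6 + \sqrt{220}\right) + 17 = \left(6 + 2 \sqrt{55}\right) + 17 = 23 + 2 \sqrt{55}$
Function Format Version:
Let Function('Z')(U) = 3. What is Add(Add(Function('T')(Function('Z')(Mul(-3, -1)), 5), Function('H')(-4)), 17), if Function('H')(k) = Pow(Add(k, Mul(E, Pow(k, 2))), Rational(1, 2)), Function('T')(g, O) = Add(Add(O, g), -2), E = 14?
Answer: Add(23, Mul(2, Pow(55, Rational(1, 2)))) ≈ 37.832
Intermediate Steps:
Function('T')(g, O) = Add(-2, O, g)
Function('H')(k) = Pow(Add(k, Mul(14, Pow(k, 2))), Rational(1, 2))
Add(Add(Function('T')(Function('Z')(Mul(-3, -1)), 5), Function('H')(-4)), 17) = Add(Add(Add(-2, 5, 3), Pow(Mul(-4, Add(1, Mul(14, -4))), Rational(1, 2))), 17) = Add(Add(6, Pow(Mul(-4, Add(1, -56)), Rational(1, 2))), 17) = Add(Add(6, Pow(Mul(-4, -55), Rational(1, 2))), 17) = Add(Add(6, Pow(220, Rational(1, 2))), 17) = Add(Add(6, Mul(2, Pow(55, Rational(1, 2)))), 17) = Add(23, Mul(2, Pow(55, Rational(1, 2))))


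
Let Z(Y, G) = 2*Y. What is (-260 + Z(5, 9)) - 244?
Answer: -494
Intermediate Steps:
(-260 + Z(5, 9)) - 244 = (-260 + 2*5) - 244 = (-260 + 10) - 244 = -250 - 244 = -494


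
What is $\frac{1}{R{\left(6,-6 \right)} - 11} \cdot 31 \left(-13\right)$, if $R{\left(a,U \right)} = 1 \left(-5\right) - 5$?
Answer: $\frac{403}{21} \approx 19.19$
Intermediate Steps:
$R{\left(a,U \right)} = -10$ ($R{\left(a,U \right)} = -5 - 5 = -10$)
$\frac{1}{R{\left(6,-6 \right)} - 11} \cdot 31 \left(-13\right) = \frac{1}{-10 - 11} \cdot 31 \left(-13\right) = \frac{1}{-21} \cdot 31 \left(-13\right) = \left(- \frac{1}{21}\right) 31 \left(-13\right) = \left(- \frac{31}{21}\right) \left(-13\right) = \frac{403}{21}$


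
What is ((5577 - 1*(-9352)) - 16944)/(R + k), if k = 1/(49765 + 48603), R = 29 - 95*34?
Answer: 198211520/314875967 ≈ 0.62949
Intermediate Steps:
R = -3201 (R = 29 - 3230 = -3201)
k = 1/98368 ≈ 1.0166e-5
((5577 - 1*(-9352)) - 16944)/(R + k) = ((5577 - 1*(-9352)) - 16944)/(-3201 + 1/98368) = ((5577 + 9352) - 16944)/(-314875967/98368) = (14929 - 16944)*(-98368/314875967) = -2015*(-98368/314875967) = 198211520/314875967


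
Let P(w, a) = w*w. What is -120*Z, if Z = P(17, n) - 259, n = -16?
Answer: -3600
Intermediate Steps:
P(w, a) = w²
Z = 30 (Z = 17² - 259 = 289 - 259 = 30)
-120*Z = -120*30 = -3600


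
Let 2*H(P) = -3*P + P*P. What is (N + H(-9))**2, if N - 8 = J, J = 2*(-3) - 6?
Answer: 2500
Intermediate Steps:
H(P) = P**2/2 - 3*P/2 (H(P) = (-3*P + P*P)/2 = (-3*P + P**2)/2 = (P**2 - 3*P)/2 = P**2/2 - 3*P/2)
J = -12 (J = -6 - 6 = -12)
N = -4 (N = 8 - 12 = -4)
(N + H(-9))**2 = (-4 + (1/2)*(-9)*(-3 - 9))**2 = (-4 + (1/2)*(-9)*(-12))**2 = (-4 + 54)**2 = 50**2 = 2500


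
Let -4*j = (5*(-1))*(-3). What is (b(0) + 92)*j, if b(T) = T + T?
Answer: -345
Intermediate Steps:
b(T) = 2*T
j = -15/4 (j = -5*(-1)*(-3)/4 = -(-5)*(-3)/4 = -¼*15 = -15/4 ≈ -3.7500)
(b(0) + 92)*j = (2*0 + 92)*(-15/4) = (0 + 92)*(-15/4) = 92*(-15/4) = -345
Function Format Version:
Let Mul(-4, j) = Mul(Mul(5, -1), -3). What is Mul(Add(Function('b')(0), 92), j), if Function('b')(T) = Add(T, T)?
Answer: -345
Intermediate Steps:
Function('b')(T) = Mul(2, T)
j = Rational(-15, 4) (j = Mul(Rational(-1, 4), Mul(Mul(5, -1), -3)) = Mul(Rational(-1, 4), Mul(-5, -3)) = Mul(Rational(-1, 4), 15) = Rational(-15, 4) ≈ -3.7500)
Mul(Add(Function('b')(0), 92), j) = Mul(Add(Mul(2, 0), 92), Rational(-15, 4)) = Mul(Add(0, 92), Rational(-15, 4)) = Mul(92, Rational(-15, 4)) = -345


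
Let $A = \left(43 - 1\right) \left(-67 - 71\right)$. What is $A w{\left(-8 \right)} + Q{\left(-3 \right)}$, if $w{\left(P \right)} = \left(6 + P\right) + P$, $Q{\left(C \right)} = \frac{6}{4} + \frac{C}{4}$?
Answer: $\frac{231843}{4} \approx 57961.0$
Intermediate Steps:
$A = -5796$ ($A = 42 \left(-138\right) = -5796$)
$Q{\left(C \right)} = \frac{3}{2} + \frac{C}{4}$ ($Q{\left(C \right)} = 6 \cdot \frac{1}{4} + C \frac{1}{4} = \frac{3}{2} + \frac{C}{4}$)
$w{\left(P \right)} = 6 + 2 P$
$A w{\left(-8 \right)} + Q{\left(-3 \right)} = - 5796 \left(6 + 2 \left(-8\right)\right) + \left(\frac{3}{2} + \frac{1}{4} \left(-3\right)\right) = - 5796 \left(6 - 16\right) + \left(\frac{3}{2} - \frac{3}{4}\right) = \left(-5796\right) \left(-10\right) + \frac{3}{4} = 57960 + \frac{3}{4} = \frac{231843}{4}$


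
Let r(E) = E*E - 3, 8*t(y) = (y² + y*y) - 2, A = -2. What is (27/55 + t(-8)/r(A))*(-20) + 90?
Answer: -2583/11 ≈ -234.82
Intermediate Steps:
t(y) = -¼ + y²/4 (t(y) = ((y² + y*y) - 2)/8 = ((y² + y²) - 2)/8 = (2*y² - 2)/8 = (-2 + 2*y²)/8 = -¼ + y²/4)
r(E) = -3 + E² (r(E) = E² - 3 = -3 + E²)
(27/55 + t(-8)/r(A))*(-20) + 90 = (27/55 + (-¼ + (¼)*(-8)²)/(-3 + (-2)²))*(-20) + 90 = (27*(1/55) + (-¼ + (¼)*64)/(-3 + 4))*(-20) + 90 = (27/55 + (-¼ + 16)/1)*(-20) + 90 = (27/55 + (63/4)*1)*(-20) + 90 = (27/55 + 63/4)*(-20) + 90 = (3573/220)*(-20) + 90 = -3573/11 + 90 = -2583/11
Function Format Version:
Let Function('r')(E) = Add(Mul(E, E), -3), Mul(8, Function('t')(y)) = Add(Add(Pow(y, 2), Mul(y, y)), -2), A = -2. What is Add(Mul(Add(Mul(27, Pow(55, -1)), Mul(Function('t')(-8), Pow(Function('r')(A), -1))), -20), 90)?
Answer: Rational(-2583, 11) ≈ -234.82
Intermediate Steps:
Function('t')(y) = Add(Rational(-1, 4), Mul(Rational(1, 4), Pow(y, 2))) (Function('t')(y) = Mul(Rational(1, 8), Add(Add(Pow(y, 2), Mul(y, y)), -2)) = Mul(Rational(1, 8), Add(Add(Pow(y, 2), Pow(y, 2)), -2)) = Mul(Rational(1, 8), Add(Mul(2, Pow(y, 2)), -2)) = Mul(Rational(1, 8), Add(-2, Mul(2, Pow(y, 2)))) = Add(Rational(-1, 4), Mul(Rational(1, 4), Pow(y, 2))))
Function('r')(E) = Add(-3, Pow(E, 2)) (Function('r')(E) = Add(Pow(E, 2), -3) = Add(-3, Pow(E, 2)))
Add(Mul(Add(Mul(27, Pow(55, -1)), Mul(Function('t')(-8), Pow(Function('r')(A), -1))), -20), 90) = Add(Mul(Add(Mul(27, Pow(55, -1)), Mul(Add(Rational(-1, 4), Mul(Rational(1, 4), Pow(-8, 2))), Pow(Add(-3, Pow(-2, 2)), -1))), -20), 90) = Add(Mul(Add(Mul(27, Rational(1, 55)), Mul(Add(Rational(-1, 4), Mul(Rational(1, 4), 64)), Pow(Add(-3, 4), -1))), -20), 90) = Add(Mul(Add(Rational(27, 55), Mul(Add(Rational(-1, 4), 16), Pow(1, -1))), -20), 90) = Add(Mul(Add(Rational(27, 55), Mul(Rational(63, 4), 1)), -20), 90) = Add(Mul(Add(Rational(27, 55), Rational(63, 4)), -20), 90) = Add(Mul(Rational(3573, 220), -20), 90) = Add(Rational(-3573, 11), 90) = Rational(-2583, 11)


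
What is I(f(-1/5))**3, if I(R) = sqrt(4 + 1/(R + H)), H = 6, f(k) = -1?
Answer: 21*sqrt(105)/25 ≈ 8.6074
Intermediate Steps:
I(R) = sqrt(4 + 1/(6 + R)) (I(R) = sqrt(4 + 1/(R + 6)) = sqrt(4 + 1/(6 + R)))
I(f(-1/5))**3 = (sqrt((25 + 4*(-1))/(6 - 1)))**3 = (sqrt((25 - 4)/5))**3 = (sqrt((1/5)*21))**3 = (sqrt(21/5))**3 = (sqrt(105)/5)**3 = 21*sqrt(105)/25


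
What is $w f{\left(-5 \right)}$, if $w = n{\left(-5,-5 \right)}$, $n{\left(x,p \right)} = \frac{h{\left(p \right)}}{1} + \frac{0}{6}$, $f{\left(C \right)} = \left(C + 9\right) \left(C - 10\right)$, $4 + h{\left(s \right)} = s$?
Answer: $540$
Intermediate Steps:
$h{\left(s \right)} = -4 + s$
$f{\left(C \right)} = \left(-10 + C\right) \left(9 + C\right)$ ($f{\left(C \right)} = \left(9 + C\right) \left(-10 + C\right) = \left(-10 + C\right) \left(9 + C\right)$)
$n{\left(x,p \right)} = -4 + p$ ($n{\left(x,p \right)} = \frac{-4 + p}{1} + \frac{0}{6} = \left(-4 + p\right) 1 + 0 \cdot \frac{1}{6} = \left(-4 + p\right) + 0 = -4 + p$)
$w = -9$ ($w = -4 - 5 = -9$)
$w f{\left(-5 \right)} = - 9 \left(-90 + \left(-5\right)^{2} - -5\right) = - 9 \left(-90 + 25 + 5\right) = \left(-9\right) \left(-60\right) = 540$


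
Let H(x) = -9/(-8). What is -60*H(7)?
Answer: -135/2 ≈ -67.500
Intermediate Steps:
H(x) = 9/8 (H(x) = -9*(-⅛) = 9/8)
-60*H(7) = -60*9/8 = -135/2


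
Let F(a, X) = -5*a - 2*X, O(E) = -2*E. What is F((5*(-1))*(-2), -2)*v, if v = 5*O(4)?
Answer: 1840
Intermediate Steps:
v = -40 (v = 5*(-2*4) = 5*(-8) = -40)
F((5*(-1))*(-2), -2)*v = (-5*5*(-1)*(-2) - 2*(-2))*(-40) = (-(-25)*(-2) + 4)*(-40) = (-5*10 + 4)*(-40) = (-50 + 4)*(-40) = -46*(-40) = 1840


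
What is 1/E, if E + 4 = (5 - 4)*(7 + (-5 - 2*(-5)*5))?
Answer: 1/48 ≈ 0.020833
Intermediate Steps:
E = 48 (E = -4 + (5 - 4)*(7 + (-5 - 2*(-5)*5)) = -4 + 1*(7 + (-5 + 10*5)) = -4 + 1*(7 + (-5 + 50)) = -4 + 1*(7 + 45) = -4 + 1*52 = -4 + 52 = 48)
1/E = 1/48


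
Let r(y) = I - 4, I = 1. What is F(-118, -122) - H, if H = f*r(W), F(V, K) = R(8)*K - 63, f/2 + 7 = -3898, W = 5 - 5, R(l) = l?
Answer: -24469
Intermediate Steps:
W = 0
r(y) = -3 (r(y) = 1 - 4 = -3)
f = -7810 (f = -14 + 2*(-3898) = -14 - 7796 = -7810)
F(V, K) = -63 + 8*K (F(V, K) = 8*K - 63 = -63 + 8*K)
H = 23430 (H = -7810*(-3) = 23430)
F(-118, -122) - H = (-63 + 8*(-122)) - 1*23430 = (-63 - 976) - 23430 = -1039 - 23430 = -24469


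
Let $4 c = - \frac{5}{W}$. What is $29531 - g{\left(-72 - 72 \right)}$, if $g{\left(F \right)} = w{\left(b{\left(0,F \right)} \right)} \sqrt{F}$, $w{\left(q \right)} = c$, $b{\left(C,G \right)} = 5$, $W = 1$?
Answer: $29531 + 15 i \approx 29531.0 + 15.0 i$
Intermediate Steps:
$c = - \frac{5}{4}$ ($c = \frac{\left(-5\right) 1^{-1}}{4} = \frac{\left(-5\right) 1}{4} = \frac{1}{4} \left(-5\right) = - \frac{5}{4} \approx -1.25$)
$w{\left(q \right)} = - \frac{5}{4}$
$g{\left(F \right)} = - \frac{5 \sqrt{F}}{4}$
$29531 - g{\left(-72 - 72 \right)} = 29531 - - \frac{5 \sqrt{-72 - 72}}{4} = 29531 - - \frac{5 \sqrt{-144}}{4} = 29531 - - \frac{5 \cdot 12 i}{4} = 29531 - - 15 i = 29531 + 15 i$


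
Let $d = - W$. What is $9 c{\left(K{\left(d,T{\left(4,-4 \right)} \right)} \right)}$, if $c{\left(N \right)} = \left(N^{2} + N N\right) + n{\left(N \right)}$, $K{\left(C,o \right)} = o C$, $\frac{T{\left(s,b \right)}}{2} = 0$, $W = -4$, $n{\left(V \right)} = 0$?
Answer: $0$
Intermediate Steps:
$T{\left(s,b \right)} = 0$ ($T{\left(s,b \right)} = 2 \cdot 0 = 0$)
$d = 4$ ($d = \left(-1\right) \left(-4\right) = 4$)
$K{\left(C,o \right)} = C o$
$c{\left(N \right)} = 2 N^{2}$ ($c{\left(N \right)} = \left(N^{2} + N N\right) + 0 = \left(N^{2} + N^{2}\right) + 0 = 2 N^{2} + 0 = 2 N^{2}$)
$9 c{\left(K{\left(d,T{\left(4,-4 \right)} \right)} \right)} = 9 \cdot 2 \left(4 \cdot 0\right)^{2} = 9 \cdot 2 \cdot 0^{2} = 9 \cdot 2 \cdot 0 = 9 \cdot 0 = 0$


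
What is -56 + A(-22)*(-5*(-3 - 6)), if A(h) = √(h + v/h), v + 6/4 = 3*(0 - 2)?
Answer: -56 + 45*I*√10483/22 ≈ -56.0 + 209.43*I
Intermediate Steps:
v = -15/2 (v = -3/2 + 3*(0 - 2) = -3/2 + 3*(-2) = -3/2 - 6 = -15/2 ≈ -7.5000)
A(h) = √(h - 15/(2*h))
-56 + A(-22)*(-5*(-3 - 6)) = -56 + (√(-30/(-22) + 4*(-22))/2)*(-5*(-3 - 6)) = -56 + (√(-30*(-1/22) - 88)/2)*(-5*(-9)) = -56 + (√(15/11 - 88)/2)*45 = -56 + (√(-953/11)/2)*45 = -56 + ((I*√10483/11)/2)*45 = -56 + (I*√10483/22)*45 = -56 + 45*I*√10483/22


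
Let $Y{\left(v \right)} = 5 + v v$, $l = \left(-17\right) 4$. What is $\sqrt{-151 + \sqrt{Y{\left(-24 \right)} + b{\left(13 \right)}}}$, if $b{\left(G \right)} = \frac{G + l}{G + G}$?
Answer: $\frac{\sqrt{-102076 + 26 \sqrt{391326}}}{26} \approx 11.267 i$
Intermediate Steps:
$l = -68$
$Y{\left(v \right)} = 5 + v^{2}$
$b{\left(G \right)} = \frac{-68 + G}{2 G}$ ($b{\left(G \right)} = \frac{G - 68}{G + G} = \frac{-68 + G}{2 G}$)
$\sqrt{-151 + \sqrt{Y{\left(-24 \right)} + b{\left(13 \right)}}} = \sqrt{-151 + \sqrt{\left(5 + \left(-24\right)^{2}\right) + \frac{-68 + 13}{2 \cdot 13}}} = \sqrt{-151 + \sqrt{\left(5 + 576\right) + \frac{1}{2} \cdot \frac{1}{13} \left(-55\right)}} = \sqrt{-151 + \sqrt{581 - \frac{55}{26}}} = \sqrt{-151 + \sqrt{\frac{15051}{26}}} = \sqrt{-151 + \frac{\sqrt{391326}}{26}}$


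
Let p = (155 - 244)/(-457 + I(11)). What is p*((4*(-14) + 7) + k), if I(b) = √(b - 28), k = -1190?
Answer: -2399707/9946 - 5251*I*√17/9946 ≈ -241.27 - 2.1768*I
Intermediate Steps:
I(b) = √(-28 + b)
p = -89/(-457 + I*√17) (p = (155 - 244)/(-457 + √(-28 + 11)) = -89/(-457 + √(-17)) = -89/(-457 + I*√17) ≈ 0.19473 + 0.0017569*I)
p*((4*(-14) + 7) + k) = (40673/208866 + 89*I*√17/208866)*((4*(-14) + 7) - 1190) = (40673/208866 + 89*I*√17/208866)*((-56 + 7) - 1190) = (40673/208866 + 89*I*√17/208866)*(-49 - 1190) = (40673/208866 + 89*I*√17/208866)*(-1239) = -2399707/9946 - 5251*I*√17/9946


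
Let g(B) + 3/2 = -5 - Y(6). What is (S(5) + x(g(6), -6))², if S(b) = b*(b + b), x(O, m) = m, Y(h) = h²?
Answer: 1936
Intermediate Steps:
g(B) = -85/2 (g(B) = -3/2 + (-5 - 1*6²) = -3/2 + (-5 - 1*36) = -3/2 + (-5 - 36) = -3/2 - 41 = -85/2)
S(b) = 2*b² (S(b) = b*(2*b) = 2*b²)
(S(5) + x(g(6), -6))² = (2*5² - 6)² = (2*25 - 6)² = (50 - 6)² = 44² = 1936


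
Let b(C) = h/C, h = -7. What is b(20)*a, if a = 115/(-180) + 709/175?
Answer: -21499/18000 ≈ -1.1944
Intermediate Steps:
b(C) = -7/C
a = 21499/6300 (a = 115*(-1/180) + 709*(1/175) = -23/36 + 709/175 = 21499/6300 ≈ 3.4125)
b(20)*a = -7/20*(21499/6300) = -7*1/20*(21499/6300) = -7/20*21499/6300 = -21499/18000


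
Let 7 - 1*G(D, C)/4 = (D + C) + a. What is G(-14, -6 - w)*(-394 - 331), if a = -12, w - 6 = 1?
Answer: -133400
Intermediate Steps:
w = 7 (w = 6 + 1 = 7)
G(D, C) = 76 - 4*C - 4*D (G(D, C) = 28 - 4*((D + C) - 12) = 28 - 4*((C + D) - 12) = 28 - 4*(-12 + C + D) = 28 + (48 - 4*C - 4*D) = 76 - 4*C - 4*D)
G(-14, -6 - w)*(-394 - 331) = (76 - 4*(-6 - 1*7) - 4*(-14))*(-394 - 331) = (76 - 4*(-6 - 7) + 56)*(-725) = (76 - 4*(-13) + 56)*(-725) = (76 + 52 + 56)*(-725) = 184*(-725) = -133400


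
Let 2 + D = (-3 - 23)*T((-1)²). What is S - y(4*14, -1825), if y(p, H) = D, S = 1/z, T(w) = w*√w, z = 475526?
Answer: 13314729/475526 ≈ 28.000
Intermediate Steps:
T(w) = w^(3/2)
S = 1/475526 ≈ 2.1029e-6
D = -28 (D = -2 + (-3 - 23)*((-1)²)^(3/2) = -2 - 26*1^(3/2) = -2 - 26*1 = -2 - 26 = -28)
y(p, H) = -28
S - y(4*14, -1825) = 1/475526 - 1*(-28) = 1/475526 + 28 = 13314729/475526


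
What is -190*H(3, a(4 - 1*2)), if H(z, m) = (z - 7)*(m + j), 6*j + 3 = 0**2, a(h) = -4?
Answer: -3420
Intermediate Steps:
j = -1/2 (j = -1/2 + (1/6)*0**2 = -1/2 + (1/6)*0 = -1/2 + 0 = -1/2 ≈ -0.50000)
H(z, m) = (-7 + z)*(-1/2 + m) (H(z, m) = (z - 7)*(m - 1/2) = (-7 + z)*(-1/2 + m))
-190*H(3, a(4 - 1*2)) = -190*(7/2 - 7*(-4) - 1/2*3 - 4*3) = -190*(7/2 + 28 - 3/2 - 12) = -190*18 = -3420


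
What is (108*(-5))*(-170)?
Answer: 91800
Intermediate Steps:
(108*(-5))*(-170) = -540*(-170) = 91800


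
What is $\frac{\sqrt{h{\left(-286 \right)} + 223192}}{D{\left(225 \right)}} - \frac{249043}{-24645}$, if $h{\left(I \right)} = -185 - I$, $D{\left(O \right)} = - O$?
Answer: $\frac{249043}{24645} - \frac{49 \sqrt{93}}{225} \approx 8.005$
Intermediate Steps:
$\frac{\sqrt{h{\left(-286 \right)} + 223192}}{D{\left(225 \right)}} - \frac{249043}{-24645} = \frac{\sqrt{\left(-185 - -286\right) + 223192}}{\left(-1\right) 225} - \frac{249043}{-24645} = \frac{\sqrt{\left(-185 + 286\right) + 223192}}{-225} - - \frac{249043}{24645} = \sqrt{101 + 223192} \left(- \frac{1}{225}\right) + \frac{249043}{24645} = \sqrt{223293} \left(- \frac{1}{225}\right) + \frac{249043}{24645} = 49 \sqrt{93} \left(- \frac{1}{225}\right) + \frac{249043}{24645} = - \frac{49 \sqrt{93}}{225} + \frac{249043}{24645} = \frac{249043}{24645} - \frac{49 \sqrt{93}}{225}$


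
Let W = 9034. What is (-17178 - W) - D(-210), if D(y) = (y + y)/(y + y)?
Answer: -26213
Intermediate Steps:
D(y) = 1 (D(y) = (2*y)/((2*y)) = (2*y)*(1/(2*y)) = 1)
(-17178 - W) - D(-210) = (-17178 - 1*9034) - 1*1 = (-17178 - 9034) - 1 = -26212 - 1 = -26213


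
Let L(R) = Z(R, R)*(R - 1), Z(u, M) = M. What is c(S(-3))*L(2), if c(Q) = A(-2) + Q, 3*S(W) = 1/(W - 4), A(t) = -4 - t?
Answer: -86/21 ≈ -4.0952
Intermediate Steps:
S(W) = 1/(3*(-4 + W)) (S(W) = 1/(3*(W - 4)) = 1/(3*(-4 + W)))
L(R) = R*(-1 + R) (L(R) = R*(R - 1) = R*(-1 + R))
c(Q) = -2 + Q (c(Q) = (-4 - 1*(-2)) + Q = (-4 + 2) + Q = -2 + Q)
c(S(-3))*L(2) = (-2 + 1/(3*(-4 - 3)))*(2*(-1 + 2)) = (-2 + (⅓)/(-7))*(2*1) = (-2 + (⅓)*(-⅐))*2 = (-2 - 1/21)*2 = -43/21*2 = -86/21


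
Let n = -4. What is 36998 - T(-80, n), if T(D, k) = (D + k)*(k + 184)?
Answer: 52118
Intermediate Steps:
T(D, k) = (184 + k)*(D + k) (T(D, k) = (D + k)*(184 + k) = (184 + k)*(D + k))
36998 - T(-80, n) = 36998 - ((-4)**2 + 184*(-80) + 184*(-4) - 80*(-4)) = 36998 - (16 - 14720 - 736 + 320) = 36998 - 1*(-15120) = 36998 + 15120 = 52118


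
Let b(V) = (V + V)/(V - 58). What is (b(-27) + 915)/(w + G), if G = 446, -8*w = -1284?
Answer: 155658/103105 ≈ 1.5097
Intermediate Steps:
w = 321/2 (w = -⅛*(-1284) = 321/2 ≈ 160.50)
b(V) = 2*V/(-58 + V) (b(V) = (2*V)/(-58 + V) = 2*V/(-58 + V))
(b(-27) + 915)/(w + G) = (2*(-27)/(-58 - 27) + 915)/(321/2 + 446) = (2*(-27)/(-85) + 915)/(1213/2) = (2*(-27)*(-1/85) + 915)*(2/1213) = (54/85 + 915)*(2/1213) = (77829/85)*(2/1213) = 155658/103105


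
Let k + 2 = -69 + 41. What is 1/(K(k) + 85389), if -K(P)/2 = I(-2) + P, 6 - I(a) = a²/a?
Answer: 1/85433 ≈ 1.1705e-5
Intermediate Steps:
I(a) = 6 - a (I(a) = 6 - a²/a = 6 - a)
k = -30 (k = -2 + (-69 + 41) = -2 - 28 = -30)
K(P) = -16 - 2*P (K(P) = -2*((6 - 1*(-2)) + P) = -2*((6 + 2) + P) = -2*(8 + P) = -16 - 2*P)
1/(K(k) + 85389) = 1/((-16 - 2*(-30)) + 85389) = 1/((-16 + 60) + 85389) = 1/(44 + 85389) = 1/85433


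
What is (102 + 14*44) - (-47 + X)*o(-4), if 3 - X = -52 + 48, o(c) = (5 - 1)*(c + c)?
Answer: -562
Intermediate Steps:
o(c) = 8*c (o(c) = 4*(2*c) = 8*c)
X = 7 (X = 3 - (-52 + 48) = 3 - 1*(-4) = 3 + 4 = 7)
(102 + 14*44) - (-47 + X)*o(-4) = (102 + 14*44) - (-47 + 7)*8*(-4) = (102 + 616) - (-40)*(-32) = 718 - 1*1280 = 718 - 1280 = -562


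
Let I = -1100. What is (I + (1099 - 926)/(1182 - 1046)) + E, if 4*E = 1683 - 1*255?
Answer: -100875/136 ≈ -741.73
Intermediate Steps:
E = 357 (E = (1683 - 1*255)/4 = (1683 - 255)/4 = (¼)*1428 = 357)
(I + (1099 - 926)/(1182 - 1046)) + E = (-1100 + (1099 - 926)/(1182 - 1046)) + 357 = (-1100 + 173/136) + 357 = -149427/136 + 357 = -100875/136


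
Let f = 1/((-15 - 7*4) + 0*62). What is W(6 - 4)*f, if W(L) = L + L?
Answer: -4/43 ≈ -0.093023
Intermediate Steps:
W(L) = 2*L
f = -1/43 (f = 1/((-15 - 28) + 0) = 1/(-43 + 0) = 1/(-43) = -1/43 ≈ -0.023256)
W(6 - 4)*f = (2*(6 - 4))*(-1/43) = (2*2)*(-1/43) = 4*(-1/43) = -4/43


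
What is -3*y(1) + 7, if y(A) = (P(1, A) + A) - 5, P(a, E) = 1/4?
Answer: 73/4 ≈ 18.250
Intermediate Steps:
P(a, E) = ¼
y(A) = -19/4 + A (y(A) = (¼ + A) - 5 = -19/4 + A)
-3*y(1) + 7 = -3*(-19/4 + 1) + 7 = -3*(-15/4) + 7 = 45/4 + 7 = 73/4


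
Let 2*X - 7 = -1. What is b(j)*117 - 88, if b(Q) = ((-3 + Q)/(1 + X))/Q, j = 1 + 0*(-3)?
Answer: -293/2 ≈ -146.50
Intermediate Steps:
X = 3 (X = 7/2 + (1/2)*(-1) = 7/2 - 1/2 = 3)
j = 1 (j = 1 + 0 = 1)
b(Q) = (-3/4 + Q/4)/Q (b(Q) = ((-3 + Q)/(1 + 3))/Q = ((-3 + Q)/4)/Q = ((-3 + Q)*(1/4))/Q = (-3/4 + Q/4)/Q)
b(j)*117 - 88 = ((1/4)*(-3 + 1)/1)*117 - 88 = ((1/4)*1*(-2))*117 - 88 = -1/2*117 - 88 = -117/2 - 88 = -293/2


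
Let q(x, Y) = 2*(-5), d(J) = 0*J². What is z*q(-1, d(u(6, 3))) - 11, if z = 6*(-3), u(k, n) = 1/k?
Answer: 169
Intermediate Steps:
z = -18
d(J) = 0
q(x, Y) = -10
z*q(-1, d(u(6, 3))) - 11 = -18*(-10) - 11 = 180 - 11 = 169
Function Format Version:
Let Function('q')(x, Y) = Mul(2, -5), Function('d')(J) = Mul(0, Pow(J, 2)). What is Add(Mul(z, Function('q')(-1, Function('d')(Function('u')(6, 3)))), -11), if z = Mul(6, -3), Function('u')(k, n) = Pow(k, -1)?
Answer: 169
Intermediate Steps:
z = -18
Function('d')(J) = 0
Function('q')(x, Y) = -10
Add(Mul(z, Function('q')(-1, Function('d')(Function('u')(6, 3)))), -11) = Add(Mul(-18, -10), -11) = Add(180, -11) = 169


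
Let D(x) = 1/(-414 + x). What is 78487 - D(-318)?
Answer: 57452485/732 ≈ 78487.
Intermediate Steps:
78487 - D(-318) = 78487 - 1/(-414 - 318) = 78487 - 1/(-732) = 78487 - 1*(-1/732) = 78487 + 1/732 = 57452485/732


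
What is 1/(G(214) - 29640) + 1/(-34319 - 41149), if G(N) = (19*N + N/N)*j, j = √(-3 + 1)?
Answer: -1574241049/34398713550252 - 4067*I*√2/911610578 ≈ -4.5765e-5 - 6.3093e-6*I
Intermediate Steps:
j = I*√2 (j = √(-2) = I*√2 ≈ 1.4142*I)
G(N) = I*√2*(1 + 19*N) (G(N) = (19*N + N/N)*(I*√2) = (19*N + 1)*(I*√2) = (1 + 19*N)*(I*√2) = I*√2*(1 + 19*N))
1/(G(214) - 29640) + 1/(-34319 - 41149) = 1/(I*√2*(1 + 19*214) - 29640) + 1/(-34319 - 41149) = 1/(I*√2*(1 + 4066) - 29640) + 1/(-75468) = 1/(I*√2*4067 - 29640) - 1/75468 = 1/(4067*I*√2 - 29640) - 1/75468 = 1/(-29640 + 4067*I*√2) - 1/75468 = -1/75468 + 1/(-29640 + 4067*I*√2)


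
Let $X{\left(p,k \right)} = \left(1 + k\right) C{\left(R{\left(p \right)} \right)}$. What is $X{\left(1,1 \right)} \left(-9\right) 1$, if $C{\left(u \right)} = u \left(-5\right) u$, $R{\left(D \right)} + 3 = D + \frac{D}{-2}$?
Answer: $\frac{1125}{2} \approx 562.5$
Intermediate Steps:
$R{\left(D \right)} = -3 + \frac{D}{2}$ ($R{\left(D \right)} = -3 + \left(D + \frac{D}{-2}\right) = -3 + \left(D + D \left(- \frac{1}{2}\right)\right) = -3 + \left(D - \frac{D}{2}\right) = -3 + \frac{D}{2}$)
$C{\left(u \right)} = - 5 u^{2}$ ($C{\left(u \right)} = - 5 u u = - 5 u^{2}$)
$X{\left(p,k \right)} = - 5 \left(-3 + \frac{p}{2}\right)^{2} \left(1 + k\right)$ ($X{\left(p,k \right)} = \left(1 + k\right) \left(- 5 \left(-3 + \frac{p}{2}\right)^{2}\right) = - 5 \left(-3 + \frac{p}{2}\right)^{2} \left(1 + k\right)$)
$X{\left(1,1 \right)} \left(-9\right) 1 = \frac{5 \left(-6 + 1\right)^{2} \left(-1 - 1\right)}{4} \left(-9\right) 1 = \frac{5 \left(-5\right)^{2} \left(-1 - 1\right)}{4} \left(-9\right) 1 = \frac{5}{4} \cdot 25 \left(-2\right) \left(-9\right) 1 = \left(- \frac{125}{2}\right) \left(-9\right) 1 = \frac{1125}{2} \cdot 1 = \frac{1125}{2}$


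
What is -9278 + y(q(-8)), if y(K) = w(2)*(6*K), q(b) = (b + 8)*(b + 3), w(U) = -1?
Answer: -9278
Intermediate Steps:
q(b) = (3 + b)*(8 + b) (q(b) = (8 + b)*(3 + b) = (3 + b)*(8 + b))
y(K) = -6*K
-9278 + y(q(-8)) = -9278 - 6*(24 + (-8)² + 11*(-8)) = -9278 - 6*(24 + 64 - 88) = -9278 - 6*0 = -9278 + 0 = -9278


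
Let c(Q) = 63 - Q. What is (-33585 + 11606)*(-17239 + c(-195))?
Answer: 373225399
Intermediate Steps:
(-33585 + 11606)*(-17239 + c(-195)) = (-33585 + 11606)*(-17239 + (63 - 1*(-195))) = -21979*(-17239 + (63 + 195)) = -21979*(-17239 + 258) = -21979*(-16981) = 373225399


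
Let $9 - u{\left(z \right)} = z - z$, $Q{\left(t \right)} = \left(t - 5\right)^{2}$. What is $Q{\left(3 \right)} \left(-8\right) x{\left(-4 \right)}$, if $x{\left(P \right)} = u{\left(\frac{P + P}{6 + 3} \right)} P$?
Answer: $1152$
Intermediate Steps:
$Q{\left(t \right)} = \left(-5 + t\right)^{2}$
$u{\left(z \right)} = 9$ ($u{\left(z \right)} = 9 - \left(z - z\right) = 9 - 0 = 9 + 0 = 9$)
$x{\left(P \right)} = 9 P$
$Q{\left(3 \right)} \left(-8\right) x{\left(-4 \right)} = \left(-5 + 3\right)^{2} \left(-8\right) 9 \left(-4\right) = \left(-2\right)^{2} \left(-8\right) \left(-36\right) = 4 \left(-8\right) \left(-36\right) = \left(-32\right) \left(-36\right) = 1152$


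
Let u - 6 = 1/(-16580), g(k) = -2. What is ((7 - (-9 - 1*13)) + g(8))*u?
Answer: 2685933/16580 ≈ 162.00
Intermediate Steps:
u = 99479/16580 (u = 6 + 1/(-16580) = 6 - 1/16580 = 99479/16580 ≈ 5.9999)
((7 - (-9 - 1*13)) + g(8))*u = ((7 - (-9 - 1*13)) - 2)*(99479/16580) = ((7 - (-9 - 13)) - 2)*(99479/16580) = ((7 - 1*(-22)) - 2)*(99479/16580) = ((7 + 22) - 2)*(99479/16580) = (29 - 2)*(99479/16580) = 27*(99479/16580) = 2685933/16580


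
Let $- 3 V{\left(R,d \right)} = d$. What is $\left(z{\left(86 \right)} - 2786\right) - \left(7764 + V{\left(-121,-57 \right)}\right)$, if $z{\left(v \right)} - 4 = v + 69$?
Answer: $-10410$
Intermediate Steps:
$z{\left(v \right)} = 73 + v$ ($z{\left(v \right)} = 4 + \left(v + 69\right) = 4 + \left(69 + v\right) = 73 + v$)
$V{\left(R,d \right)} = - \frac{d}{3}$
$\left(z{\left(86 \right)} - 2786\right) - \left(7764 + V{\left(-121,-57 \right)}\right) = \left(\left(73 + 86\right) - 2786\right) - \left(7764 - -19\right) = \left(159 - 2786\right) - 7783 = -2627 - 7783 = -10410$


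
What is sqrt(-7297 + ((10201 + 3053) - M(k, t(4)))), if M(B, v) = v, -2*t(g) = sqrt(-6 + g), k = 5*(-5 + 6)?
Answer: sqrt(23828 + 2*I*sqrt(2))/2 ≈ 77.182 + 0.0045808*I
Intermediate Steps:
k = 5 (k = 5*1 = 5)
t(g) = -sqrt(-6 + g)/2
sqrt(-7297 + ((10201 + 3053) - M(k, t(4)))) = sqrt(-7297 + ((10201 + 3053) - (-1)*sqrt(-6 + 4)/2)) = sqrt(-7297 + (13254 - (-1)*sqrt(-2)/2)) = sqrt(-7297 + (13254 - (-1)*I*sqrt(2)/2)) = sqrt(-7297 + (13254 + I*sqrt(2)/2)) = sqrt(5957 + I*sqrt(2)/2)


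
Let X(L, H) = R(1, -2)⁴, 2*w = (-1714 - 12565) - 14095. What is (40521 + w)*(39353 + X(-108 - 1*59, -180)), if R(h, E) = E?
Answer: 1036743246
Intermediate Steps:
w = -14187 (w = ((-1714 - 12565) - 14095)/2 = (-14279 - 14095)/2 = (½)*(-28374) = -14187)
X(L, H) = 16 (X(L, H) = (-2)⁴ = 16)
(40521 + w)*(39353 + X(-108 - 1*59, -180)) = (40521 - 14187)*(39353 + 16) = 26334*39369 = 1036743246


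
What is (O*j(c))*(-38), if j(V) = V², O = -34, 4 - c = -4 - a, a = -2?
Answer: 46512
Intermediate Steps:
c = 6 (c = 4 - (-4 - 1*(-2)) = 4 - (-4 + 2) = 4 - 1*(-2) = 4 + 2 = 6)
(O*j(c))*(-38) = -34*6²*(-38) = -34*36*(-38) = -1224*(-38) = 46512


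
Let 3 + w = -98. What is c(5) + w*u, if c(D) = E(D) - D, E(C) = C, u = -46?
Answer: 4646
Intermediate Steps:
w = -101 (w = -3 - 98 = -101)
c(D) = 0 (c(D) = D - D = 0)
c(5) + w*u = 0 - 101*(-46) = 0 + 4646 = 4646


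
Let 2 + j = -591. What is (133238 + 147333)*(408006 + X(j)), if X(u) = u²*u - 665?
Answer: -58392581294636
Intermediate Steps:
j = -593 (j = -2 - 591 = -593)
X(u) = -665 + u³ (X(u) = u³ - 665 = -665 + u³)
(133238 + 147333)*(408006 + X(j)) = (133238 + 147333)*(408006 + (-665 + (-593)³)) = 280571*(408006 + (-665 - 208527857)) = 280571*(408006 - 208528522) = 280571*(-208120516) = -58392581294636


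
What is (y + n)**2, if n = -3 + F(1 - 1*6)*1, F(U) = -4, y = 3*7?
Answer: 196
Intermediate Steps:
y = 21
n = -7 (n = -3 - 4*1 = -3 - 4 = -7)
(y + n)**2 = (21 - 7)**2 = 14**2 = 196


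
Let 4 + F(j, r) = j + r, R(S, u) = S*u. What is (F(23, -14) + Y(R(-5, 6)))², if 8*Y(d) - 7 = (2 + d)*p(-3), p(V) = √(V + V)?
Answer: (47 - 28*I*√6)²/64 ≈ -38.984 - 100.74*I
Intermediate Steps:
p(V) = √2*√V (p(V) = √(2*V) = √2*√V)
Y(d) = 7/8 + I*√6*(2 + d)/8 (Y(d) = 7/8 + ((2 + d)*(√2*√(-3)))/8 = 7/8 + ((2 + d)*(√2*(I*√3)))/8 = 7/8 + ((2 + d)*(I*√6))/8 = 7/8 + (I*√6*(2 + d))/8 = 7/8 + I*√6*(2 + d)/8)
F(j, r) = -4 + j + r (F(j, r) = -4 + (j + r) = -4 + j + r)
(F(23, -14) + Y(R(-5, 6)))² = ((-4 + 23 - 14) + (7/8 + I*√6/4 + I*(-5*6)*√6/8))² = (5 + (7/8 + I*√6/4 + (⅛)*I*(-30)*√6))² = (5 + (7/8 + I*√6/4 - 15*I*√6/4))² = (5 + (7/8 - 7*I*√6/2))² = (47/8 - 7*I*√6/2)²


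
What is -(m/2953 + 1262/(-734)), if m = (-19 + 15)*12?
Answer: 1880959/1083751 ≈ 1.7356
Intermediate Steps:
m = -48 (m = -4*12 = -48)
-(m/2953 + 1262/(-734)) = -(-48/2953 + 1262/(-734)) = -(-48*1/2953 + 1262*(-1/734)) = -(-48/2953 - 631/367) = -1*(-1880959/1083751) = 1880959/1083751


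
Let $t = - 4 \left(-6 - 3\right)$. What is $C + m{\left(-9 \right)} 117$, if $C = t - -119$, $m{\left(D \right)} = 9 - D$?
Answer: $2261$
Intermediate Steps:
$t = 36$ ($t = \left(-4\right) \left(-9\right) = 36$)
$C = 155$ ($C = 36 - -119 = 36 + 119 = 155$)
$C + m{\left(-9 \right)} 117 = 155 + \left(9 - -9\right) 117 = 155 + \left(9 + 9\right) 117 = 155 + 18 \cdot 117 = 155 + 2106 = 2261$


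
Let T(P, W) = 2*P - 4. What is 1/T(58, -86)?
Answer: 1/112 ≈ 0.0089286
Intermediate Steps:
T(P, W) = -4 + 2*P
1/T(58, -86) = 1/(-4 + 2*58) = 1/(-4 + 116) = 1/112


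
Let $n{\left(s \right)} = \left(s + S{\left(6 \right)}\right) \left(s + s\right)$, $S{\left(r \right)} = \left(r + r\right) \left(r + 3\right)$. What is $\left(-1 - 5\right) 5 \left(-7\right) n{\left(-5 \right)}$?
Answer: $-216300$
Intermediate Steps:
$S{\left(r \right)} = 2 r \left(3 + r\right)$
$n{\left(s \right)} = 2 s \left(108 + s\right)$ ($n{\left(s \right)} = \left(s + 2 \cdot 6 \left(3 + 6\right)\right) \left(s + s\right) = \left(s + 2 \cdot 6 \cdot 9\right) 2 s = \left(s + 108\right) 2 s = \left(108 + s\right) 2 s = 2 s \left(108 + s\right)$)
$\left(-1 - 5\right) 5 \left(-7\right) n{\left(-5 \right)} = \left(-1 - 5\right) 5 \left(-7\right) 2 \left(-5\right) \left(108 - 5\right) = \left(-6\right) 5 \left(-7\right) 2 \left(-5\right) 103 = \left(-30\right) \left(-7\right) \left(-1030\right) = 210 \left(-1030\right) = -216300$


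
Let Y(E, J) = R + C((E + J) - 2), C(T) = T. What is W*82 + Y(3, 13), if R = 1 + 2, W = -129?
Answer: -10561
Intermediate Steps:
R = 3
Y(E, J) = 1 + E + J (Y(E, J) = 3 + ((E + J) - 2) = 3 + (-2 + E + J) = 1 + E + J)
W*82 + Y(3, 13) = -129*82 + (1 + 3 + 13) = -10578 + 17 = -10561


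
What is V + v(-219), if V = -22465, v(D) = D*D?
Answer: 25496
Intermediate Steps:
v(D) = D²
V + v(-219) = -22465 + (-219)² = -22465 + 47961 = 25496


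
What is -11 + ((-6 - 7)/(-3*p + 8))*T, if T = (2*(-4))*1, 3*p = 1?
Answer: 27/7 ≈ 3.8571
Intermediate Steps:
p = 1/3 (p = (1/3)*1 = 1/3 ≈ 0.33333)
T = -8 (T = -8*1 = -8)
-11 + ((-6 - 7)/(-3*p + 8))*T = -11 + ((-6 - 7)/(-3*1/3 + 8))*(-8) = -11 - 13/(-1 + 8)*(-8) = -11 - 13/7*(-8) = -11 + 104/7 = 27/7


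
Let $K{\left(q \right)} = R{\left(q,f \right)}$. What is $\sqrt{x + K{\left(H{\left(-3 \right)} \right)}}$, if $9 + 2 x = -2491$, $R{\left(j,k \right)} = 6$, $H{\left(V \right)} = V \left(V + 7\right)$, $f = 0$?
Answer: $2 i \sqrt{311} \approx 35.27 i$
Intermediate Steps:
$H{\left(V \right)} = V \left(7 + V\right)$
$K{\left(q \right)} = 6$
$x = -1250$ ($x = - \frac{9}{2} + \frac{1}{2} \left(-2491\right) = - \frac{9}{2} - \frac{2491}{2} = -1250$)
$\sqrt{x + K{\left(H{\left(-3 \right)} \right)}} = \sqrt{-1250 + 6} = \sqrt{-1244} = 2 i \sqrt{311}$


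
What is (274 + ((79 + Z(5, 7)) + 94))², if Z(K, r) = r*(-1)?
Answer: 193600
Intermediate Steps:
Z(K, r) = -r
(274 + ((79 + Z(5, 7)) + 94))² = (274 + ((79 - 1*7) + 94))² = (274 + ((79 - 7) + 94))² = (274 + (72 + 94))² = (274 + 166)² = 440² = 193600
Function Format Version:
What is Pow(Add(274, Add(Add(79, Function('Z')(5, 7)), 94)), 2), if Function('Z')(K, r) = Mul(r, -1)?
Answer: 193600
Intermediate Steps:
Function('Z')(K, r) = Mul(-1, r)
Pow(Add(274, Add(Add(79, Function('Z')(5, 7)), 94)), 2) = Pow(Add(274, Add(Add(79, Mul(-1, 7)), 94)), 2) = Pow(Add(274, Add(Add(79, -7), 94)), 2) = Pow(Add(274, Add(72, 94)), 2) = Pow(Add(274, 166), 2) = Pow(440, 2) = 193600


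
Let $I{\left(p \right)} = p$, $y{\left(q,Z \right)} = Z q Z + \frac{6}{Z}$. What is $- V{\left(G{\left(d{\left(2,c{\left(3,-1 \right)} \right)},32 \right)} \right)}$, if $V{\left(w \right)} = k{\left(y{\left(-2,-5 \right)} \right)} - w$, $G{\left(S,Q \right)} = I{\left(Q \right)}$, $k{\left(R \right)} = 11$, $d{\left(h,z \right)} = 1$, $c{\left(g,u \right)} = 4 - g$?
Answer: $21$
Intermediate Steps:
$y{\left(q,Z \right)} = \frac{6}{Z} + q Z^{2}$ ($y{\left(q,Z \right)} = q Z^{2} + \frac{6}{Z} = \frac{6}{Z} + q Z^{2}$)
$G{\left(S,Q \right)} = Q$
$V{\left(w \right)} = 11 - w$
$- V{\left(G{\left(d{\left(2,c{\left(3,-1 \right)} \right)},32 \right)} \right)} = - (11 - 32) = \left(-1\right) \left(-21\right) = 21$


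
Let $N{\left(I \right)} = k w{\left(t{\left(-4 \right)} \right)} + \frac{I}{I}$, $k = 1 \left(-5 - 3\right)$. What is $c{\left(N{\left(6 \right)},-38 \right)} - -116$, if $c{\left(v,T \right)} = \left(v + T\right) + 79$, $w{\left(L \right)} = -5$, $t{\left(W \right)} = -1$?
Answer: $198$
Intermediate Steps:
$k = -8$ ($k = 1 \left(-8\right) = -8$)
$N{\left(I \right)} = 41$ ($N{\left(I \right)} = \left(-8\right) \left(-5\right) + \frac{I}{I} = 40 + 1 = 41$)
$c{\left(v,T \right)} = 79 + T + v$ ($c{\left(v,T \right)} = \left(T + v\right) + 79 = 79 + T + v$)
$c{\left(N{\left(6 \right)},-38 \right)} - -116 = \left(79 - 38 + 41\right) - -116 = 82 + 116 = 198$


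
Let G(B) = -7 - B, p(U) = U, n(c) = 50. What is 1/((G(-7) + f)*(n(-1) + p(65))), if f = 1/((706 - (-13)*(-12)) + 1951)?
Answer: 2501/115 ≈ 21.748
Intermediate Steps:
f = 1/2501 (f = 1/((706 - 1*156) + 1951) = 1/((706 - 156) + 1951) = 1/(550 + 1951) = 1/2501 ≈ 0.00039984)
1/((G(-7) + f)*(n(-1) + p(65))) = 1/(((-7 - 1*(-7)) + 1/2501)*(50 + 65)) = 1/(((-7 + 7) + 1/2501)*115) = 1/((0 + 1/2501)*115) = 1/((1/2501)*115) = 1/(115/2501) = 2501/115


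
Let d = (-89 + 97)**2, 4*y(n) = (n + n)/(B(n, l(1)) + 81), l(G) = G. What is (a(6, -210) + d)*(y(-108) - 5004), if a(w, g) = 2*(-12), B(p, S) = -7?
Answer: -7407000/37 ≈ -2.0019e+5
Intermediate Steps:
y(n) = n/148 (y(n) = ((n + n)/(-7 + 81))/4 = ((2*n)/74)/4 = ((2*n)*(1/74))/4 = (n/37)/4 = n/148)
a(w, g) = -24
d = 64 (d = 8**2 = 64)
(a(6, -210) + d)*(y(-108) - 5004) = (-24 + 64)*((1/148)*(-108) - 5004) = 40*(-27/37 - 5004) = 40*(-185175/37) = -7407000/37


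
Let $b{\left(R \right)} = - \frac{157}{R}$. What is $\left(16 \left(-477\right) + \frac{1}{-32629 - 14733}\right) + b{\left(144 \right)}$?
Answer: $- \frac{26029326437}{3410064} \approx -7633.1$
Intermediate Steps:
$\left(16 \left(-477\right) + \frac{1}{-32629 - 14733}\right) + b{\left(144 \right)} = \left(16 \left(-477\right) + \frac{1}{-32629 - 14733}\right) - \frac{157}{144} = \left(-7632 + \frac{1}{-47362}\right) - \frac{157}{144} = \left(-7632 - \frac{1}{47362}\right) - \frac{157}{144} = - \frac{361466785}{47362} - \frac{157}{144} = - \frac{26029326437}{3410064}$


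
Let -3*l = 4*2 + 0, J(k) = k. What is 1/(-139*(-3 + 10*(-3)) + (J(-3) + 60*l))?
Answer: 1/4424 ≈ 0.00022604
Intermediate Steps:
l = -8/3 (l = -(4*2 + 0)/3 = -(8 + 0)/3 = -⅓*8 = -8/3 ≈ -2.6667)
1/(-139*(-3 + 10*(-3)) + (J(-3) + 60*l)) = 1/(-139*(-3 + 10*(-3)) + (-3 + 60*(-8/3))) = 1/(-139*(-3 - 30) + (-3 - 160)) = 1/(-139*(-33) - 163) = 1/(4587 - 163) = 1/4424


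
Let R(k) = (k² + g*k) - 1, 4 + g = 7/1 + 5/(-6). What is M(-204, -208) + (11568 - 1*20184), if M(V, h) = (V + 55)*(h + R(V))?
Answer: -6112401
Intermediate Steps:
g = 13/6 (g = -4 + (7/1 + 5/(-6)) = -4 + (7*1 + 5*(-⅙)) = -4 + (7 - ⅚) = -4 + 37/6 = 13/6 ≈ 2.1667)
R(k) = -1 + k² + 13*k/6 (R(k) = (k² + 13*k/6) - 1 = -1 + k² + 13*k/6)
M(V, h) = (55 + V)*(-1 + h + V² + 13*V/6) (M(V, h) = (V + 55)*(h + (-1 + V² + 13*V/6)) = (55 + V)*(-1 + h + V² + 13*V/6))
M(-204, -208) + (11568 - 1*20184) = (-55 + (-204)³ + 55*(-208) + (343/6)*(-204)² + (709/6)*(-204) - 204*(-208)) + (11568 - 1*20184) = (-55 - 8489664 - 11440 + (343/6)*41616 - 24106 + 42432) + (11568 - 20184) = (-55 - 8489664 - 11440 + 2379048 - 24106 + 42432) - 8616 = -6103785 - 8616 = -6112401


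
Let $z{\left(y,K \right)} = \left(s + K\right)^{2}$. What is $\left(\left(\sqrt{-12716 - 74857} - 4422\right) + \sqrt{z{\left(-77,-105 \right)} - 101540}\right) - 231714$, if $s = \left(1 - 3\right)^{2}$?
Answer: $-236136 + i \sqrt{87573} + i \sqrt{91339} \approx -2.3614 \cdot 10^{5} + 598.15 i$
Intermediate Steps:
$s = 4$ ($s = \left(-2\right)^{2} = 4$)
$z{\left(y,K \right)} = \left(4 + K\right)^{2}$
$\left(\left(\sqrt{-12716 - 74857} - 4422\right) + \sqrt{z{\left(-77,-105 \right)} - 101540}\right) - 231714 = \left(\left(\sqrt{-12716 - 74857} - 4422\right) + \sqrt{\left(4 - 105\right)^{2} - 101540}\right) - 231714 = \left(\left(\sqrt{-87573} - 4422\right) + \sqrt{\left(-101\right)^{2} - 101540}\right) - 231714 = \left(\left(i \sqrt{87573} - 4422\right) + \sqrt{10201 - 101540}\right) - 231714 = \left(\left(-4422 + i \sqrt{87573}\right) + \sqrt{-91339}\right) - 231714 = \left(\left(-4422 + i \sqrt{87573}\right) + i \sqrt{91339}\right) - 231714 = \left(-4422 + i \sqrt{87573} + i \sqrt{91339}\right) - 231714 = -236136 + i \sqrt{87573} + i \sqrt{91339}$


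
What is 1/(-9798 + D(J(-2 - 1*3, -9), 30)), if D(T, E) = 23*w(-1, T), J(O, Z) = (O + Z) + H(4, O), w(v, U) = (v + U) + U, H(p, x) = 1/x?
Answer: -5/52371 ≈ -9.5473e-5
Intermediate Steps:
w(v, U) = v + 2*U (w(v, U) = (U + v) + U = v + 2*U)
J(O, Z) = O + Z + 1/O (J(O, Z) = (O + Z) + 1/O = O + Z + 1/O)
D(T, E) = -23 + 46*T (D(T, E) = 23*(-1 + 2*T) = -23 + 46*T)
1/(-9798 + D(J(-2 - 1*3, -9), 30)) = 1/(-9798 + (-23 + 46*((-2 - 1*3) - 9 + 1/(-2 - 1*3)))) = 1/(-9798 + (-23 + 46*((-2 - 3) - 9 + 1/(-2 - 3)))) = 1/(-9798 + (-23 + 46*(-5 - 9 + 1/(-5)))) = 1/(-9798 + (-23 + 46*(-5 - 9 - ⅕))) = 1/(-9798 + (-23 + 46*(-71/5))) = 1/(-9798 + (-23 - 3266/5)) = 1/(-9798 - 3381/5) = 1/(-52371/5) = -5/52371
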